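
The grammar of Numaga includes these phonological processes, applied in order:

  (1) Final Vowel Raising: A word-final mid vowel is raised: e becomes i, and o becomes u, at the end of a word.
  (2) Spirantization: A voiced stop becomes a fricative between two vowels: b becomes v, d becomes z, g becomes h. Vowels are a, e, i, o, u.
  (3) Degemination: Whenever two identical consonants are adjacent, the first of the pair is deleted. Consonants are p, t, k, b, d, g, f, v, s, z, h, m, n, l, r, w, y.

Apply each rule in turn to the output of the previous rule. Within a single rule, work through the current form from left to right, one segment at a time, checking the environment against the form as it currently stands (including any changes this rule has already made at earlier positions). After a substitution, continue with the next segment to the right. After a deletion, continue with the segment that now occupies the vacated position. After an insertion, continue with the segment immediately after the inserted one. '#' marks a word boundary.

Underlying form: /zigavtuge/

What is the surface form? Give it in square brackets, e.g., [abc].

[zihavtuhi]

(1) Final Vowel Raising: [zigavtuge] → [zigavtugi]
(2) Spirantization: [zigavtugi] → [zihavtuhi]
(3) Degemination: no change — [zihavtuhi]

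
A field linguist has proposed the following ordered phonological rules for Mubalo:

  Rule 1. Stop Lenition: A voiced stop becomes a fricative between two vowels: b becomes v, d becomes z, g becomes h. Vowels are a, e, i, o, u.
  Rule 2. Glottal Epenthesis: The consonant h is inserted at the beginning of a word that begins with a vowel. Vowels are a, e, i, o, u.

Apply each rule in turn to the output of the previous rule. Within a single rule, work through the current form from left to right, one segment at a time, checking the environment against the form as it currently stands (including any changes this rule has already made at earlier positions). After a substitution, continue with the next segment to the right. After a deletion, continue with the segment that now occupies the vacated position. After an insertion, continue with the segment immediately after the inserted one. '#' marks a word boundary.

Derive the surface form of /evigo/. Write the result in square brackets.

[heviho]

Rule 1 Stop Lenition: [evigo] → [eviho]
Rule 2 Glottal Epenthesis: [eviho] → [heviho]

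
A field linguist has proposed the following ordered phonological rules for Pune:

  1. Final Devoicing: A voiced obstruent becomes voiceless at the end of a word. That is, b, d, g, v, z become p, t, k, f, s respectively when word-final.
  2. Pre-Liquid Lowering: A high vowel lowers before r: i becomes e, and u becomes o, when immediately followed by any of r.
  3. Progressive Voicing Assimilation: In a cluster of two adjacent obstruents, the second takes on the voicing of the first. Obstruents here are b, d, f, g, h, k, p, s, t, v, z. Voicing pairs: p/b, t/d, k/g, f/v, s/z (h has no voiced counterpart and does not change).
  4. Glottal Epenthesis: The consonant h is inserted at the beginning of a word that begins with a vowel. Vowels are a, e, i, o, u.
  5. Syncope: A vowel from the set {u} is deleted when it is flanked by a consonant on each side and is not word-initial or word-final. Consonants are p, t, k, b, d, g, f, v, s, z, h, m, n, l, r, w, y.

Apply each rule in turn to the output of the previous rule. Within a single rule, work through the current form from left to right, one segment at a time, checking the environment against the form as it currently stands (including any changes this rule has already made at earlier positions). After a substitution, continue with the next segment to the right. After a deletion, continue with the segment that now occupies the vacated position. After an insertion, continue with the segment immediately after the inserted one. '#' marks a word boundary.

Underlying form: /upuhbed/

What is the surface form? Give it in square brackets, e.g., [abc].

1 Final Devoicing: [upuhbed] → [upuhbet]
2 Pre-Liquid Lowering: no change — [upuhbet]
3 Progressive Voicing Assimilation: [upuhbet] → [upuhpet]
4 Glottal Epenthesis: [upuhpet] → [hupuhpet]
5 Syncope: [hupuhpet] → [hphpet]

[hphpet]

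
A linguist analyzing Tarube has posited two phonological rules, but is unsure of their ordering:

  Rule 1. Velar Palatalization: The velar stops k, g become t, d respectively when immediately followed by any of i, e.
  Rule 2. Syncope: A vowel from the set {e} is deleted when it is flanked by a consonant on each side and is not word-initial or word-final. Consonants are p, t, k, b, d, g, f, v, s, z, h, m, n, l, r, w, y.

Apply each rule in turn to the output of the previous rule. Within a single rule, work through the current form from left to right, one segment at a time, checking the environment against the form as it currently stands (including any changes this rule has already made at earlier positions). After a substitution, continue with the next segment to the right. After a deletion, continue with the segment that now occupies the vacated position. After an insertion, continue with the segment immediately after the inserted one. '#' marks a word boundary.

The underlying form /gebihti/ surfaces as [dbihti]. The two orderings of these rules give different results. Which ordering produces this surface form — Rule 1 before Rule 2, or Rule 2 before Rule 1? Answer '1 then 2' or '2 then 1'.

1 then 2

Order 1 then 2:
  1 Velar Palatalization: [gebihti] → [debihti]
  2 Syncope: [debihti] → [dbihti]
  result: [dbihti]
Order 2 then 1:
  2 Syncope: [gebihti] → [gbihti]
  1 Velar Palatalization: no change — [gbihti]
  result: [gbihti]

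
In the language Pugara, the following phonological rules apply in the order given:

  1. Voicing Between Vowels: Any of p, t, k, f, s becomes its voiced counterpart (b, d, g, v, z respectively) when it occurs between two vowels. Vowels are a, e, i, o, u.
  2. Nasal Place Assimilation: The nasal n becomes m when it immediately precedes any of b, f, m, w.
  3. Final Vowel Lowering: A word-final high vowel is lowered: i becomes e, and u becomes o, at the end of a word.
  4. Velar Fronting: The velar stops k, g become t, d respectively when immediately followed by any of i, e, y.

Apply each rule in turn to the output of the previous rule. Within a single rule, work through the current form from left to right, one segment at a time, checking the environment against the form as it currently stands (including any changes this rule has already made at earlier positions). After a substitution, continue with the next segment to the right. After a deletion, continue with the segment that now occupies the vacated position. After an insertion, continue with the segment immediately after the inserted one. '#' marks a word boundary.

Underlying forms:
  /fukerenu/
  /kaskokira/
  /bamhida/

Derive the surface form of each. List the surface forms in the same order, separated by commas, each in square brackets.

/fukerenu/:
  1 Voicing Between Vowels: [fukerenu] → [fugerenu]
  2 Nasal Place Assimilation: no change — [fugerenu]
  3 Final Vowel Lowering: [fugerenu] → [fugereno]
  4 Velar Fronting: [fugereno] → [fudereno]
/kaskokira/:
  1 Voicing Between Vowels: [kaskokira] → [kaskogira]
  2 Nasal Place Assimilation: no change — [kaskogira]
  3 Final Vowel Lowering: no change — [kaskogira]
  4 Velar Fronting: [kaskogira] → [kaskodira]
/bamhida/:
  1 Voicing Between Vowels: no change — [bamhida]
  2 Nasal Place Assimilation: no change — [bamhida]
  3 Final Vowel Lowering: no change — [bamhida]
  4 Velar Fronting: no change — [bamhida]

[fudereno], [kaskodira], [bamhida]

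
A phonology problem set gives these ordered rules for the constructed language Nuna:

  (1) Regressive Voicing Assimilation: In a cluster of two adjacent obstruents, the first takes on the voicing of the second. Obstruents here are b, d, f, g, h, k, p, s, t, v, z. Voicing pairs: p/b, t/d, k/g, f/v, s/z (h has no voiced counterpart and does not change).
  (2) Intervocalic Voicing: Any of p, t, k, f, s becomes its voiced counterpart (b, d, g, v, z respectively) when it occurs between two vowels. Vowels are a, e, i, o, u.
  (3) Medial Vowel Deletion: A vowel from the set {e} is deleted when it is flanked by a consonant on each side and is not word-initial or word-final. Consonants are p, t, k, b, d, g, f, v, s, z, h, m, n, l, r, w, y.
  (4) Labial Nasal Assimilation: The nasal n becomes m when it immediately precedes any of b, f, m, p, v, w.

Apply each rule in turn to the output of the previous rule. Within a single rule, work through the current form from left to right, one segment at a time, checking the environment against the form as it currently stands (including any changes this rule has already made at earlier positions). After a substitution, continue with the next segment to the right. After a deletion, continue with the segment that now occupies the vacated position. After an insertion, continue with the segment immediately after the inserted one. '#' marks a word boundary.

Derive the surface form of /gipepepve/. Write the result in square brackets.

(1) Regressive Voicing Assimilation: [gipepepve] → [gipepebve]
(2) Intervocalic Voicing: [gipepebve] → [gibebebve]
(3) Medial Vowel Deletion: [gibebebve] → [gibbbve]
(4) Labial Nasal Assimilation: no change — [gibbbve]

[gibbbve]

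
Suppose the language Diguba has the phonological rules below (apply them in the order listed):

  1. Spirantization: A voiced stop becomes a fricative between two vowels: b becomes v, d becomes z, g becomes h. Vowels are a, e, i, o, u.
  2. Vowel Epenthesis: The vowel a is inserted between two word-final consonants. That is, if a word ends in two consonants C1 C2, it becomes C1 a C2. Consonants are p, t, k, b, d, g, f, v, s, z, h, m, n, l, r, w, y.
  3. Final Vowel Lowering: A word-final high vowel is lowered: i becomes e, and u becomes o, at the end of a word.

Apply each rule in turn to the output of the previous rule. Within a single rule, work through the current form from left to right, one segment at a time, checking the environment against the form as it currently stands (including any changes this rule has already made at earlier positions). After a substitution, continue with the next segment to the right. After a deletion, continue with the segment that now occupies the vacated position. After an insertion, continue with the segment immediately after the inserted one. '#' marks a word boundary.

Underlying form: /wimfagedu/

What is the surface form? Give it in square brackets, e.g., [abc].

1 Spirantization: [wimfagedu] → [wimfahezu]
2 Vowel Epenthesis: no change — [wimfahezu]
3 Final Vowel Lowering: [wimfahezu] → [wimfahezo]

[wimfahezo]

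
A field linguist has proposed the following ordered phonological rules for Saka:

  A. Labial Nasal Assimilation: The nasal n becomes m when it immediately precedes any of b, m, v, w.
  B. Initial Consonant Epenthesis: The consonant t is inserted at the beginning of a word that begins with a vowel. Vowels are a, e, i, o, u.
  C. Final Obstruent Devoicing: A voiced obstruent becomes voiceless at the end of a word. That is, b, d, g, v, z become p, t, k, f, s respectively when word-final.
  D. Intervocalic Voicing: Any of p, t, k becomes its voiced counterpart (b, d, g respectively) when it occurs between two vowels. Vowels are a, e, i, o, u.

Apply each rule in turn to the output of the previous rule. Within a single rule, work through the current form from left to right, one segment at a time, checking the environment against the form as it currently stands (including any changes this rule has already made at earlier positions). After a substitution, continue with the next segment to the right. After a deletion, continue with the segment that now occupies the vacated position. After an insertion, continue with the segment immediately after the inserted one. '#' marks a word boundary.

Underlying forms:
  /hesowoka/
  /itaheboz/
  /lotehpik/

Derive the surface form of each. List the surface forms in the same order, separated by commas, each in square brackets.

/hesowoka/:
  A Labial Nasal Assimilation: no change — [hesowoka]
  B Initial Consonant Epenthesis: no change — [hesowoka]
  C Final Obstruent Devoicing: no change — [hesowoka]
  D Intervocalic Voicing: [hesowoka] → [hesowoga]
/itaheboz/:
  A Labial Nasal Assimilation: no change — [itaheboz]
  B Initial Consonant Epenthesis: [itaheboz] → [titaheboz]
  C Final Obstruent Devoicing: [titaheboz] → [titahebos]
  D Intervocalic Voicing: [titahebos] → [tidahebos]
/lotehpik/:
  A Labial Nasal Assimilation: no change — [lotehpik]
  B Initial Consonant Epenthesis: no change — [lotehpik]
  C Final Obstruent Devoicing: no change — [lotehpik]
  D Intervocalic Voicing: [lotehpik] → [lodehpik]

[hesowoga], [tidahebos], [lodehpik]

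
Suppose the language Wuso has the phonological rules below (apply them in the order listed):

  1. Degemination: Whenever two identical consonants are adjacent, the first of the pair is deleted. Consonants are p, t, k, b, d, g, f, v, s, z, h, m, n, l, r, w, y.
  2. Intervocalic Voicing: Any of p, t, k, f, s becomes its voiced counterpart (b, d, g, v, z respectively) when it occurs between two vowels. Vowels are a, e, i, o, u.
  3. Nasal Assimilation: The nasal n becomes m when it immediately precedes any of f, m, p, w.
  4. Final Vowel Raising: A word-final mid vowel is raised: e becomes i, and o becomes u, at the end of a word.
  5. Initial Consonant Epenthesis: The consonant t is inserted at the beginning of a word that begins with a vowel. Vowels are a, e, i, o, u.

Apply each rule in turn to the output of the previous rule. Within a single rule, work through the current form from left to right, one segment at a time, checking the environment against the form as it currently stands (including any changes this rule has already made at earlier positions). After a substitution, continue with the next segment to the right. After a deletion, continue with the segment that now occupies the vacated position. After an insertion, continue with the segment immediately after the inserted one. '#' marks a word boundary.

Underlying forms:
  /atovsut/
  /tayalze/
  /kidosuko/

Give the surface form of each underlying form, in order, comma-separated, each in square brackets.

/atovsut/:
  1 Degemination: no change — [atovsut]
  2 Intervocalic Voicing: [atovsut] → [adovsut]
  3 Nasal Assimilation: no change — [adovsut]
  4 Final Vowel Raising: no change — [adovsut]
  5 Initial Consonant Epenthesis: [adovsut] → [tadovsut]
/tayalze/:
  1 Degemination: no change — [tayalze]
  2 Intervocalic Voicing: no change — [tayalze]
  3 Nasal Assimilation: no change — [tayalze]
  4 Final Vowel Raising: [tayalze] → [tayalzi]
  5 Initial Consonant Epenthesis: no change — [tayalzi]
/kidosuko/:
  1 Degemination: no change — [kidosuko]
  2 Intervocalic Voicing: [kidosuko] → [kidozugo]
  3 Nasal Assimilation: no change — [kidozugo]
  4 Final Vowel Raising: [kidozugo] → [kidozugu]
  5 Initial Consonant Epenthesis: no change — [kidozugu]

[tadovsut], [tayalzi], [kidozugu]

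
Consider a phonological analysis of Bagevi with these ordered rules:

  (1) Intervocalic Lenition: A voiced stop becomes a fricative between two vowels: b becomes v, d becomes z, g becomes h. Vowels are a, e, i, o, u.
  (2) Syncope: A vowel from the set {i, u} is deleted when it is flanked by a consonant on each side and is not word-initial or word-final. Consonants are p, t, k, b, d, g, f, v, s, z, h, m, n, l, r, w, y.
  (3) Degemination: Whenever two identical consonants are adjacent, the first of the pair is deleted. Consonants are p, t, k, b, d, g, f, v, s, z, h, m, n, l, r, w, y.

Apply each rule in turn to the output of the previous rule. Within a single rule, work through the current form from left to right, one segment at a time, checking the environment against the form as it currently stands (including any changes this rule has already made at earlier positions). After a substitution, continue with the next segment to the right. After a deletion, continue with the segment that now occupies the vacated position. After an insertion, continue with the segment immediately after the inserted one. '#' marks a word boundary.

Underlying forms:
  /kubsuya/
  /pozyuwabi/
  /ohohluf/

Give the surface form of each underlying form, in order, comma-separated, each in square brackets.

/kubsuya/:
  (1) Intervocalic Lenition: no change — [kubsuya]
  (2) Syncope: [kubsuya] → [kbsya]
  (3) Degemination: no change — [kbsya]
/pozyuwabi/:
  (1) Intervocalic Lenition: [pozyuwabi] → [pozyuwavi]
  (2) Syncope: [pozyuwavi] → [pozywavi]
  (3) Degemination: no change — [pozywavi]
/ohohluf/:
  (1) Intervocalic Lenition: no change — [ohohluf]
  (2) Syncope: [ohohluf] → [ohohlf]
  (3) Degemination: no change — [ohohlf]

[kbsya], [pozywavi], [ohohlf]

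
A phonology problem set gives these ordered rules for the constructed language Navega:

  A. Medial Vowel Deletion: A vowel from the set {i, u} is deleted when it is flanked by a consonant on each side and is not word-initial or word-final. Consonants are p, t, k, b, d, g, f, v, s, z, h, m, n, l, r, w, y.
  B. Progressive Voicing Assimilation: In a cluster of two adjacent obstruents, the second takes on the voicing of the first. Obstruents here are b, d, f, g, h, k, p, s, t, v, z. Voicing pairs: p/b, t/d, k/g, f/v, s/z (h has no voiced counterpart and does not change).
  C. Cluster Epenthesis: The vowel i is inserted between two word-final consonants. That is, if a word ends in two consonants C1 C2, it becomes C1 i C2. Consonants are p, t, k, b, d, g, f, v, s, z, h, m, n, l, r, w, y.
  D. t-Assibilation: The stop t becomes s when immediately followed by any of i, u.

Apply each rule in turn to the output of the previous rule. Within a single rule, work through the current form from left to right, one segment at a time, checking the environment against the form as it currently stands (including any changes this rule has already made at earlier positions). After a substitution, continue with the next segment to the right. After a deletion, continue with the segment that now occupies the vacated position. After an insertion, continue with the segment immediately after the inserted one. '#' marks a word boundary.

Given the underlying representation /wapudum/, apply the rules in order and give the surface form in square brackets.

[wapsim]

A Medial Vowel Deletion: [wapudum] → [wapdm]
B Progressive Voicing Assimilation: [wapdm] → [waptm]
C Cluster Epenthesis: [waptm] → [waptim]
D t-Assibilation: [waptim] → [wapsim]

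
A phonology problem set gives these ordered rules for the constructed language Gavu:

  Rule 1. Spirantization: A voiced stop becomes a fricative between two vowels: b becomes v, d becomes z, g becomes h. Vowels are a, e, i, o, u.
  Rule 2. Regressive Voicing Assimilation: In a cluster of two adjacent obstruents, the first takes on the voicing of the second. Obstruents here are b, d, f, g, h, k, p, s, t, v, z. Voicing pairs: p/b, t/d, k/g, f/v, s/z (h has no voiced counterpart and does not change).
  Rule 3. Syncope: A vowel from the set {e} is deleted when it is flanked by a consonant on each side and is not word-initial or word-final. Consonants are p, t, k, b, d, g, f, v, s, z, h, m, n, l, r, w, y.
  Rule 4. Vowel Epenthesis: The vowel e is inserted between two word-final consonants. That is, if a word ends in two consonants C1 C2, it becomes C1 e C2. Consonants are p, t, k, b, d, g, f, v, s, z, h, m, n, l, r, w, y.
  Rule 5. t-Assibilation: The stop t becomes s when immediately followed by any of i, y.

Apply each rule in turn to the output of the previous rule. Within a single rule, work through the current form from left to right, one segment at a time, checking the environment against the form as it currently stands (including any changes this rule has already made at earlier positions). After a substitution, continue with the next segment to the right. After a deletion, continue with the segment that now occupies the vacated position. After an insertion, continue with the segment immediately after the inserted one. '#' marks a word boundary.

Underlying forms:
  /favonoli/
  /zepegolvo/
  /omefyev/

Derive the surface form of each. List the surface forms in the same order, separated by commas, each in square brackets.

/favonoli/:
  Rule 1 Spirantization: no change — [favonoli]
  Rule 2 Regressive Voicing Assimilation: no change — [favonoli]
  Rule 3 Syncope: no change — [favonoli]
  Rule 4 Vowel Epenthesis: no change — [favonoli]
  Rule 5 t-Assibilation: no change — [favonoli]
/zepegolvo/:
  Rule 1 Spirantization: [zepegolvo] → [zepeholvo]
  Rule 2 Regressive Voicing Assimilation: no change — [zepeholvo]
  Rule 3 Syncope: [zepeholvo] → [zpholvo]
  Rule 4 Vowel Epenthesis: no change — [zpholvo]
  Rule 5 t-Assibilation: no change — [zpholvo]
/omefyev/:
  Rule 1 Spirantization: no change — [omefyev]
  Rule 2 Regressive Voicing Assimilation: no change — [omefyev]
  Rule 3 Syncope: [omefyev] → [omfyv]
  Rule 4 Vowel Epenthesis: [omfyv] → [omfyev]
  Rule 5 t-Assibilation: no change — [omfyev]

[favonoli], [zpholvo], [omfyev]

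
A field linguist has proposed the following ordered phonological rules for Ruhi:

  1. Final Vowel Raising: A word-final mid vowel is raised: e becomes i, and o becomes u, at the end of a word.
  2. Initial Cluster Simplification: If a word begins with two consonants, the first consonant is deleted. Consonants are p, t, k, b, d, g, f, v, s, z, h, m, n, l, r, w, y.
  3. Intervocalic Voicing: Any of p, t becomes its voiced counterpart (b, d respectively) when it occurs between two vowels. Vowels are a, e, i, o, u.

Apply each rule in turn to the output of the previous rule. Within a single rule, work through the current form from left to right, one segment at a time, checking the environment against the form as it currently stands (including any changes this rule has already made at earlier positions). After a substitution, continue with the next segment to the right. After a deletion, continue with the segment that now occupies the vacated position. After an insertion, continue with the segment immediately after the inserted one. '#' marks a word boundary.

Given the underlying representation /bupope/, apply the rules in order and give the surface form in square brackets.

1 Final Vowel Raising: [bupope] → [bupopi]
2 Initial Cluster Simplification: no change — [bupopi]
3 Intervocalic Voicing: [bupopi] → [bubobi]

[bubobi]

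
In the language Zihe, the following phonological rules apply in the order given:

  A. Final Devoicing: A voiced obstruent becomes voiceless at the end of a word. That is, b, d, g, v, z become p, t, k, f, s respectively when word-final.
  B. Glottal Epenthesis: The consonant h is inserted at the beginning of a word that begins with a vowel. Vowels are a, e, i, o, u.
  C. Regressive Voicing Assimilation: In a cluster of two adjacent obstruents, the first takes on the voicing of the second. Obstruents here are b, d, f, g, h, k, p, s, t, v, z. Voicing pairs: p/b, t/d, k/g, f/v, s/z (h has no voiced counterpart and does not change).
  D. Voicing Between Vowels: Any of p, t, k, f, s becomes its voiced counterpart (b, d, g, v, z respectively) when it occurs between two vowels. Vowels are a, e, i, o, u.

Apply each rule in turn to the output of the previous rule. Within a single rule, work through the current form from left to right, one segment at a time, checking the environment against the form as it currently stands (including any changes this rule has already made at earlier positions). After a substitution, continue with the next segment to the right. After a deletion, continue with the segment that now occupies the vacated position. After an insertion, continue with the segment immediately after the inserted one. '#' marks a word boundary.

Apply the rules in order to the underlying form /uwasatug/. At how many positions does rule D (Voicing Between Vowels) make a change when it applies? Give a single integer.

A Final Devoicing: [uwasatug] → [uwasatuk]
B Glottal Epenthesis: [uwasatuk] → [huwasatuk]
C Regressive Voicing Assimilation: no change — [huwasatuk]
D Voicing Between Vowels: [huwasatuk] → [huwazaduk]
Rule D changed 2 position(s).

2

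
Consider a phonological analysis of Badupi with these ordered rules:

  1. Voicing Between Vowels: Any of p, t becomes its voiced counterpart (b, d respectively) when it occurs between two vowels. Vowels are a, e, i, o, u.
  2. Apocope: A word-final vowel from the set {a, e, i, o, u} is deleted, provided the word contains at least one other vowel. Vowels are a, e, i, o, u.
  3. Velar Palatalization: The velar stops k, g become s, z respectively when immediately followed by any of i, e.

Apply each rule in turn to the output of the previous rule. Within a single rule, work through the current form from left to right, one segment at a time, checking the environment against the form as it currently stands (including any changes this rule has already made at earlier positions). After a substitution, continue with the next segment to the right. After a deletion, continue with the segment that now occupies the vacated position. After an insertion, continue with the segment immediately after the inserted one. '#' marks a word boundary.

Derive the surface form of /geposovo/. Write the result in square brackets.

[zebosov]

1 Voicing Between Vowels: [geposovo] → [gebosovo]
2 Apocope: [gebosovo] → [gebosov]
3 Velar Palatalization: [gebosov] → [zebosov]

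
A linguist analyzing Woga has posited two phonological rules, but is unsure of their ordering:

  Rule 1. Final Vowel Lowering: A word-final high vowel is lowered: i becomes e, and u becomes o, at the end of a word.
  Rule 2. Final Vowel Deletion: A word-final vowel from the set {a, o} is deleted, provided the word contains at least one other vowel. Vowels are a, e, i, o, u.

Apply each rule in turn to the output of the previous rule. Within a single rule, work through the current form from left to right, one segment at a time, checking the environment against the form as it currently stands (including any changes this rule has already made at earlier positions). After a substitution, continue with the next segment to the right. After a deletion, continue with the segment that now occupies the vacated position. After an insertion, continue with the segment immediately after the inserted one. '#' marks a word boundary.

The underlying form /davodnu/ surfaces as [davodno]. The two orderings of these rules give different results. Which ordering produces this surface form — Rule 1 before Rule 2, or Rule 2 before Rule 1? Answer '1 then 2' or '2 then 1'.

Order 1 then 2:
  1 Final Vowel Lowering: [davodnu] → [davodno]
  2 Final Vowel Deletion: [davodno] → [davodn]
  result: [davodn]
Order 2 then 1:
  2 Final Vowel Deletion: no change — [davodnu]
  1 Final Vowel Lowering: [davodnu] → [davodno]
  result: [davodno]

2 then 1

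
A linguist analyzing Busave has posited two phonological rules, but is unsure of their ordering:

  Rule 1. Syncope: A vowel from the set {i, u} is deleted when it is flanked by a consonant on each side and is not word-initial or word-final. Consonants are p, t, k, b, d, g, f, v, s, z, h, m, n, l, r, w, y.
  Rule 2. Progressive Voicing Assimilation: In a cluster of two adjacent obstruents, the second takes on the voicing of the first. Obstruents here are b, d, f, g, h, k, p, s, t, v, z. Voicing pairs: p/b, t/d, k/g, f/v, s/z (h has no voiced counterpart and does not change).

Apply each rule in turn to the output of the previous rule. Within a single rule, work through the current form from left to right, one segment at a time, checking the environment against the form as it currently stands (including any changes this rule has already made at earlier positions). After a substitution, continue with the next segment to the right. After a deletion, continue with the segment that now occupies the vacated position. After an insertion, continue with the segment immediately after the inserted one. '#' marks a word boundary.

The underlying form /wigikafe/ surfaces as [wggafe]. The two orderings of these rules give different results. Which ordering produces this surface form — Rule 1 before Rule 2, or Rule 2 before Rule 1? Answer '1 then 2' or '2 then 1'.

Order 1 then 2:
  1 Syncope: [wigikafe] → [wgkafe]
  2 Progressive Voicing Assimilation: [wgkafe] → [wggafe]
  result: [wggafe]
Order 2 then 1:
  2 Progressive Voicing Assimilation: no change — [wigikafe]
  1 Syncope: [wigikafe] → [wgkafe]
  result: [wgkafe]

1 then 2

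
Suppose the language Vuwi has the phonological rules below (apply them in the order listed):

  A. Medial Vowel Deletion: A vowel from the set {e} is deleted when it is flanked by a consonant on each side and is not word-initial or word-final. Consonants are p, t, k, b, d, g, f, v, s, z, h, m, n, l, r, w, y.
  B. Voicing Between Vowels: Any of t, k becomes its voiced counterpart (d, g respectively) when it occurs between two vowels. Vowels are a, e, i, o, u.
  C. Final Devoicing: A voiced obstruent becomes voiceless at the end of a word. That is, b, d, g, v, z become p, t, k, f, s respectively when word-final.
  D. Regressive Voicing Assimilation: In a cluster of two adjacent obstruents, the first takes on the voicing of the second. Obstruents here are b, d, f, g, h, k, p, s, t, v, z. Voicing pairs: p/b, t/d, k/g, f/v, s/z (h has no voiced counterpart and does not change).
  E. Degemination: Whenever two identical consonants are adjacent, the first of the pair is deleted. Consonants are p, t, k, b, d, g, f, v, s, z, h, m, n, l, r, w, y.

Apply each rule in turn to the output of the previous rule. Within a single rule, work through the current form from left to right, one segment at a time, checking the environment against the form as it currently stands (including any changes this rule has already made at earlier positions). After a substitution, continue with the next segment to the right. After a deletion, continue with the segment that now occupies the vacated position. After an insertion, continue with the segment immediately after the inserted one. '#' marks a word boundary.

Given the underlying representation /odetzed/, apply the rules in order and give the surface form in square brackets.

A Medial Vowel Deletion: [odetzed] → [odtzd]
B Voicing Between Vowels: no change — [odtzd]
C Final Devoicing: [odtzd] → [odtzt]
D Regressive Voicing Assimilation: [odtzt] → [otdst]
E Degemination: no change — [otdst]

[otdst]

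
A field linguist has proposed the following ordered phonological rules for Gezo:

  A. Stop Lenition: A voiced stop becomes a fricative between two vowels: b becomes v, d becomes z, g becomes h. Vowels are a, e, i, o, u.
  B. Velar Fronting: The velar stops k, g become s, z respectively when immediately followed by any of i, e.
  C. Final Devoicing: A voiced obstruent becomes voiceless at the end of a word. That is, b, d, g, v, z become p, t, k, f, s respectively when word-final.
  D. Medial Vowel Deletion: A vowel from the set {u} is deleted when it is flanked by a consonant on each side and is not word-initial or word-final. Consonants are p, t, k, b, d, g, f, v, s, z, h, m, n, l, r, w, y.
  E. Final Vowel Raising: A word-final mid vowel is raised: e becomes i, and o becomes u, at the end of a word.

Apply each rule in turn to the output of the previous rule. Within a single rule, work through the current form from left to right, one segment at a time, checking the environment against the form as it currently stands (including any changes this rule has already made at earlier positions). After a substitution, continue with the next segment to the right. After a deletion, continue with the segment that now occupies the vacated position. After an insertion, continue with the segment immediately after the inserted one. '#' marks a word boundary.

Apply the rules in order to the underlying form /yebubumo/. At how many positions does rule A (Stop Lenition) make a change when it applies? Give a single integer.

A Stop Lenition: [yebubumo] → [yevuvumo]
B Velar Fronting: no change — [yevuvumo]
C Final Devoicing: no change — [yevuvumo]
D Medial Vowel Deletion: [yevuvumo] → [yevvmo]
E Final Vowel Raising: [yevvmo] → [yevvmu]
Rule A changed 2 position(s).

2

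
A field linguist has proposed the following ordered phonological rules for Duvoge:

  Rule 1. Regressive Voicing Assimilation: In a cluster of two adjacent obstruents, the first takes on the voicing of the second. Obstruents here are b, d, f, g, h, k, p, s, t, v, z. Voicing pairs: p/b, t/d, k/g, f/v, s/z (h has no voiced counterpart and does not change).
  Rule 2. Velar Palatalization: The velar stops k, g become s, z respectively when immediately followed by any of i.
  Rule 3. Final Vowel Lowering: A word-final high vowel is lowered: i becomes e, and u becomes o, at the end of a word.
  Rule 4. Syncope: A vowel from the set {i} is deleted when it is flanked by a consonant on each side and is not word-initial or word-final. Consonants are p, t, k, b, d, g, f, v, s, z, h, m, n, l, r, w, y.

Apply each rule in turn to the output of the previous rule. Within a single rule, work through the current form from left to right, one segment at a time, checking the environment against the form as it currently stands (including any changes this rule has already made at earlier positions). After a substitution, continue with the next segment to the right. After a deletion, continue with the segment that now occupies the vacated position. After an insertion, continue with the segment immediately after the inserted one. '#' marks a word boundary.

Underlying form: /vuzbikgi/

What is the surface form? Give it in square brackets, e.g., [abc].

[vuzbgze]

Rule 1 Regressive Voicing Assimilation: [vuzbikgi] → [vuzbiggi]
Rule 2 Velar Palatalization: [vuzbiggi] → [vuzbigzi]
Rule 3 Final Vowel Lowering: [vuzbigzi] → [vuzbigze]
Rule 4 Syncope: [vuzbigze] → [vuzbgze]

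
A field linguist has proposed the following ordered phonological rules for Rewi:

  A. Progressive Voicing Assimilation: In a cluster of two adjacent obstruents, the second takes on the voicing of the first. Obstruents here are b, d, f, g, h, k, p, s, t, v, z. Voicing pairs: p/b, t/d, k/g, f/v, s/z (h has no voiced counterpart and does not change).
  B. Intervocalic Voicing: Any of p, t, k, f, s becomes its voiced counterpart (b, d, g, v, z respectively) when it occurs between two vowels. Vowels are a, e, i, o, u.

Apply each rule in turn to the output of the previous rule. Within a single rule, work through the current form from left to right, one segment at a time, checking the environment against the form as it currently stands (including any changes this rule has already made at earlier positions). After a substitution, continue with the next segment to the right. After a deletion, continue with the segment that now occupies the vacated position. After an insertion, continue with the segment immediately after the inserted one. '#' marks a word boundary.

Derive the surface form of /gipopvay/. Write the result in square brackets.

[gibopfay]

A Progressive Voicing Assimilation: [gipopvay] → [gipopfay]
B Intervocalic Voicing: [gipopfay] → [gibopfay]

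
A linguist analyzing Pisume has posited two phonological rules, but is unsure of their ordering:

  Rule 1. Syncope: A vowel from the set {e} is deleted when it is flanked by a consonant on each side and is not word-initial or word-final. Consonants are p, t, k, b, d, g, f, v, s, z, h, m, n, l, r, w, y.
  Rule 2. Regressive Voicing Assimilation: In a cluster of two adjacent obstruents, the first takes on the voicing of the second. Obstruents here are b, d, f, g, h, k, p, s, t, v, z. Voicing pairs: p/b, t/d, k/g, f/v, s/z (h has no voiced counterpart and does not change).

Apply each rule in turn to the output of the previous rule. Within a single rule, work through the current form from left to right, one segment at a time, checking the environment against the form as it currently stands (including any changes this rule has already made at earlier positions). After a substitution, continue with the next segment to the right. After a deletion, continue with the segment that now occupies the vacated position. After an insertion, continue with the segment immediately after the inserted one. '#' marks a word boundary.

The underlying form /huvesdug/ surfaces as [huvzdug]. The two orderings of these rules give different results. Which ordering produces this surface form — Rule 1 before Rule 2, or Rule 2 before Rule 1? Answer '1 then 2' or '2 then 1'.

Order 1 then 2:
  1 Syncope: [huvesdug] → [huvsdug]
  2 Regressive Voicing Assimilation: [huvsdug] → [hufzdug]
  result: [hufzdug]
Order 2 then 1:
  2 Regressive Voicing Assimilation: [huvesdug] → [huvezdug]
  1 Syncope: [huvezdug] → [huvzdug]
  result: [huvzdug]

2 then 1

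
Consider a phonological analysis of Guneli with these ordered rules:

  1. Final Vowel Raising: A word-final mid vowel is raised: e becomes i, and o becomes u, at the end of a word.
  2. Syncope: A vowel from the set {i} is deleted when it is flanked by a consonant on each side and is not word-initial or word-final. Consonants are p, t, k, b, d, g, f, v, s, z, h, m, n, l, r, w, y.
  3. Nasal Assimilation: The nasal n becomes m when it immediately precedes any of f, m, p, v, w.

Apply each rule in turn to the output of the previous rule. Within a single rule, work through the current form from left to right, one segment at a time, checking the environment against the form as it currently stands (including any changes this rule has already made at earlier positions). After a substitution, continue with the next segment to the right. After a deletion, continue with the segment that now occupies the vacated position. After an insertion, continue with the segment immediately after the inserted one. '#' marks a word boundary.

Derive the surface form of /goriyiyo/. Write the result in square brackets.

[goryyu]

1 Final Vowel Raising: [goriyiyo] → [goriyiyu]
2 Syncope: [goriyiyu] → [goryyu]
3 Nasal Assimilation: no change — [goryyu]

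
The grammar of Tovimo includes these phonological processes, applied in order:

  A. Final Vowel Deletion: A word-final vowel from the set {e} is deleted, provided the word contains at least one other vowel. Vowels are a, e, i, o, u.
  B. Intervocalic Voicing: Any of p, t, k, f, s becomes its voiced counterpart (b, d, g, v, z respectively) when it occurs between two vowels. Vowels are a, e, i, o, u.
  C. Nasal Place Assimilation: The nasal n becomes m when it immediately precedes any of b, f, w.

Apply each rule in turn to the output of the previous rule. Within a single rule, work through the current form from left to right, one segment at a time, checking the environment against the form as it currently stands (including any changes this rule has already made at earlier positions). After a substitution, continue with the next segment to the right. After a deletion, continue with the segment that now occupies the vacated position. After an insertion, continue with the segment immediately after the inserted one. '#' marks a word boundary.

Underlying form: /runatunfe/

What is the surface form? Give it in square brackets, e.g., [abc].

[runadumf]

A Final Vowel Deletion: [runatunfe] → [runatunf]
B Intervocalic Voicing: [runatunf] → [runadunf]
C Nasal Place Assimilation: [runadunf] → [runadumf]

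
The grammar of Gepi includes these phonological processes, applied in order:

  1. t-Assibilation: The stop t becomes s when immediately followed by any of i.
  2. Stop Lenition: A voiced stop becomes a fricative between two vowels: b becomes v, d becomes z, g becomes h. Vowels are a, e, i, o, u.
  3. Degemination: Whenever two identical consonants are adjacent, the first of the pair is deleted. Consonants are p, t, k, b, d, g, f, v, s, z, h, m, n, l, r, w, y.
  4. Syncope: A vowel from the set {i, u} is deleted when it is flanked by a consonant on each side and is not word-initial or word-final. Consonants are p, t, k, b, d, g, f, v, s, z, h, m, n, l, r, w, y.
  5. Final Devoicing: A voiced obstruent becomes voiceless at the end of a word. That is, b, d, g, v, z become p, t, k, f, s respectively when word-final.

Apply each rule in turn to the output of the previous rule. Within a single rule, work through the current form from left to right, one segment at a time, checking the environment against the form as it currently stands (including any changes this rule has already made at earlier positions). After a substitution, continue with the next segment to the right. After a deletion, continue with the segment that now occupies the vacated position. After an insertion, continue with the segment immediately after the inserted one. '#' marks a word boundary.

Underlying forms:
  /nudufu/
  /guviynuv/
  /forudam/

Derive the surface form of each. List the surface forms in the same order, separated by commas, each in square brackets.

/nudufu/:
  1 t-Assibilation: no change — [nudufu]
  2 Stop Lenition: [nudufu] → [nuzufu]
  3 Degemination: no change — [nuzufu]
  4 Syncope: [nuzufu] → [nzfu]
  5 Final Devoicing: no change — [nzfu]
/guviynuv/:
  1 t-Assibilation: no change — [guviynuv]
  2 Stop Lenition: no change — [guviynuv]
  3 Degemination: no change — [guviynuv]
  4 Syncope: [guviynuv] → [gvynv]
  5 Final Devoicing: [gvynv] → [gvynf]
/forudam/:
  1 t-Assibilation: no change — [forudam]
  2 Stop Lenition: [forudam] → [foruzam]
  3 Degemination: no change — [foruzam]
  4 Syncope: [foruzam] → [forzam]
  5 Final Devoicing: no change — [forzam]

[nzfu], [gvynf], [forzam]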